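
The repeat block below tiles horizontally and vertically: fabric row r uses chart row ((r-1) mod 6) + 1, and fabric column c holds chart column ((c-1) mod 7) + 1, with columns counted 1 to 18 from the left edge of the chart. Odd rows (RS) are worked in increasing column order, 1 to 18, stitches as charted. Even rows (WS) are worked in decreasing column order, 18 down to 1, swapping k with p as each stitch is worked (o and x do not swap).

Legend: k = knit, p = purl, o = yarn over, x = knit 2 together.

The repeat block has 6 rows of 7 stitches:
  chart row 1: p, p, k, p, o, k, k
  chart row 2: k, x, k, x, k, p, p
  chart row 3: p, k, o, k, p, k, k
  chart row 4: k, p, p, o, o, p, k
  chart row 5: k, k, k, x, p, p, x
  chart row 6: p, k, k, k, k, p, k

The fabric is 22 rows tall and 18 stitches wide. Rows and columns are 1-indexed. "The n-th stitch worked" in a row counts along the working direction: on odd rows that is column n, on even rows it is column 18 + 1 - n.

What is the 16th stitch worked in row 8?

Result:
p

Derivation:
For row 8: chart row = ((8-1) mod 6) + 1 = 2; this is a WS (even) row.
Chart row 2 tiled across columns 1-18: k x k x k p p k x k x k p p k x k x
Wrong side: read the tiled row from column 18 down to 1 and exchange k with p (leave o, x).
Row 8 as worked: x p x p k k p x p x p k k p x p x p
The 16th stitch worked is p.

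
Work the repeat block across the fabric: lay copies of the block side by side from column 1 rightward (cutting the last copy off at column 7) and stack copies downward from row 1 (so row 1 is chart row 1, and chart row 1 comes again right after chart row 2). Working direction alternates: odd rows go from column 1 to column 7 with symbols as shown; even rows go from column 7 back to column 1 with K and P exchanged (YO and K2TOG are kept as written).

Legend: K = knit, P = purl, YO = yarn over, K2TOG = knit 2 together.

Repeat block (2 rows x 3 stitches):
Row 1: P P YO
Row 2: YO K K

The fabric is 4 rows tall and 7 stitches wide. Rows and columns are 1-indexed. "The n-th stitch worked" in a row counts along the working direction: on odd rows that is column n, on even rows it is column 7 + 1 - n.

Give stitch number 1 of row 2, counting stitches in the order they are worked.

For row 2: chart row = ((2-1) mod 2) + 1 = 2; this is a WS (even) row.
Chart row 2 tiled across columns 1-7: YO K K YO K K YO
WS: work from column 7 back to column 1 (reverse the tiled row), swapping K<->P (YO and K2TOG unchanged).
Row 2 as worked: YO P P YO P P YO
The 1st stitch worked is YO.

Stitch:
YO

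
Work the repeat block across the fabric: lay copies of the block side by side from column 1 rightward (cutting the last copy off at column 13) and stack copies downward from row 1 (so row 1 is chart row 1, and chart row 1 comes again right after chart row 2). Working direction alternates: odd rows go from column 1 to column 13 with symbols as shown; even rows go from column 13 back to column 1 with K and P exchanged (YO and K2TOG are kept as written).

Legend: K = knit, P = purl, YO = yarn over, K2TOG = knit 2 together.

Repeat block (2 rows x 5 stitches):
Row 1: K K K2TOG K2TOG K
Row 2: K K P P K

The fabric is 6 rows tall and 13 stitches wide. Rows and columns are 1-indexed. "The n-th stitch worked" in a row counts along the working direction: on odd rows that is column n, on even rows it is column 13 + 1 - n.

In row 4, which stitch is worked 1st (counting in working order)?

For row 4: chart row = ((4-1) mod 2) + 1 = 2; this is a WS (even) row.
Chart row 2 tiled across columns 1-13: K K P P K K K P P K K K P
WS: work from column 13 back to column 1 (reverse the tiled row), swapping K<->P (YO and K2TOG unchanged).
Row 4 as worked: K P P P K K P P P K K P P
Stitch 1 in working order -> K

== STITCH ==
K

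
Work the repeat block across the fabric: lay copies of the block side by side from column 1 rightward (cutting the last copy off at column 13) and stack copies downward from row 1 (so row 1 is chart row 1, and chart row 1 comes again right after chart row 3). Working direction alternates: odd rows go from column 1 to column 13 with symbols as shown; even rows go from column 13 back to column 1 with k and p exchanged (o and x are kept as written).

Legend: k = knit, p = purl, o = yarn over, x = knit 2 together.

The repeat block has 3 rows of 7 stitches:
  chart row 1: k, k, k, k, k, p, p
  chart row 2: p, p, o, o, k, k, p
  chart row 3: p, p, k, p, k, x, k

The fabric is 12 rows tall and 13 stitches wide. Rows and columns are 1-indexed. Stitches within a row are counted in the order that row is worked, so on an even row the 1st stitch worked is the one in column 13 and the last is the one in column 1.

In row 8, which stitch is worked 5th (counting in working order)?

Row 8 uses chart row ((8-1) mod 3)+1 = 2. Row 8 is even, so WS.
Chart row 2 tiled across columns 1-13: p p o o k k p p p o o k k
WS row: flip the tiled sequence (start at column 13) and apply k<->p; o and x stay.
Row 8 as worked: p p o o k k k p p o o k k
Counting 5 along the worked row gives k.

Result:
k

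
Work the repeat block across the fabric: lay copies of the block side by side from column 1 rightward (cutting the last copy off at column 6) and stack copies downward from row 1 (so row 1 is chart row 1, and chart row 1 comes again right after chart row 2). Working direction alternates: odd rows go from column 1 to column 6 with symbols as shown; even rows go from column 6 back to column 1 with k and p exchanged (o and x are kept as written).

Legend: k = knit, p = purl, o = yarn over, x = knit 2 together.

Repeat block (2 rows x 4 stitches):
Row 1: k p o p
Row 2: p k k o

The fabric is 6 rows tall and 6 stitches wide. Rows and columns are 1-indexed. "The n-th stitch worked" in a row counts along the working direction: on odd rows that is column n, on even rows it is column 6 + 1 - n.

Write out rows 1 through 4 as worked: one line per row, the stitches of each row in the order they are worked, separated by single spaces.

Rows as worked:
k p o p k p
p k o p p k
k p o p k p
p k o p p k

Derivation:
Row 1: chart row 1, RS - tile across columns 1-6 and work as-is.
Row 2: chart row 2, WS - tiled (columns 1-6): p k k o p k; work from column 6 back to 1 with k<->p swapped.
Row 3: chart row 1, RS - tile across columns 1-6 and work as-is.
Row 4: chart row 2, WS - tiled (columns 1-6): p k k o p k; work from column 6 back to 1 with k<->p swapped.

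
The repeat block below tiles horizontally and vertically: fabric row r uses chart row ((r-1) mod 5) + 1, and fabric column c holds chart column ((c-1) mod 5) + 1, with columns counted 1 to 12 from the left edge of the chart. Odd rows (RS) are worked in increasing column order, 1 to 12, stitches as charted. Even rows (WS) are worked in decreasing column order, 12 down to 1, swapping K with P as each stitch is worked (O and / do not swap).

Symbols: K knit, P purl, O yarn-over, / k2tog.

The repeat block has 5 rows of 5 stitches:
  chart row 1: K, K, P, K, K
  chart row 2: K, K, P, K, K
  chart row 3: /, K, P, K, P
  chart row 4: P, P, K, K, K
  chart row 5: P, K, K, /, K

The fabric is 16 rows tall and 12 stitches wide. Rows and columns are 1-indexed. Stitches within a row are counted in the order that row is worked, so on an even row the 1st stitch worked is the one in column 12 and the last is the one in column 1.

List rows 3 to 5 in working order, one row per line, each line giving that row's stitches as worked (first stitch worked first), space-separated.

Row 3: chart row 3, RS - tile across columns 1-12 and work as-is.
Row 4: chart row 4, WS - tiled (columns 1-12): P P K K K P P K K K P P; work from column 12 back to 1 with K<->P swapped.
Row 5: chart row 5, RS - tile across columns 1-12 and work as-is.

Result:
/ K P K P / K P K P / K
K K P P P K K P P P K K
P K K / K P K K / K P K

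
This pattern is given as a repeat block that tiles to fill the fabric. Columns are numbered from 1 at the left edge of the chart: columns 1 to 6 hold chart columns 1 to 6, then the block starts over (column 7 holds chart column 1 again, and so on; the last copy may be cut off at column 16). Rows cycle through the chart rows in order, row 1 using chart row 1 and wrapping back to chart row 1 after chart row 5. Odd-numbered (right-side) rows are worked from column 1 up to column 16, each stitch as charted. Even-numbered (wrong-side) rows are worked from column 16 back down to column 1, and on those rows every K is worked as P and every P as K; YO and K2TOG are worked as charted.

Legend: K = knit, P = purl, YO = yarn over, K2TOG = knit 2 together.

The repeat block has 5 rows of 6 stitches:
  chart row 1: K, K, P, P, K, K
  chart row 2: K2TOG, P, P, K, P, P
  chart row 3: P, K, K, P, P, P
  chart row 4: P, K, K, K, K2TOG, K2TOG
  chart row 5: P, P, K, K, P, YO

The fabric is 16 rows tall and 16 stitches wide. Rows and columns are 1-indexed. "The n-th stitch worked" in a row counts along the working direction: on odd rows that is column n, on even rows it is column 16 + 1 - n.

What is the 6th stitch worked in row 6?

Row 6: (6-1) mod 5 = 0, so use chart row 1. Even row -> WS.
Chart row 1 tiled across columns 1-16: K K P P K K K K P P K K K K P P
WS row: flip the tiled sequence (start at column 16) and apply K<->P; YO and K2TOG stay.
Row 6 as worked: K K P P P P K K P P P P K K P P
The 6th stitch worked is P.

== STITCH ==
P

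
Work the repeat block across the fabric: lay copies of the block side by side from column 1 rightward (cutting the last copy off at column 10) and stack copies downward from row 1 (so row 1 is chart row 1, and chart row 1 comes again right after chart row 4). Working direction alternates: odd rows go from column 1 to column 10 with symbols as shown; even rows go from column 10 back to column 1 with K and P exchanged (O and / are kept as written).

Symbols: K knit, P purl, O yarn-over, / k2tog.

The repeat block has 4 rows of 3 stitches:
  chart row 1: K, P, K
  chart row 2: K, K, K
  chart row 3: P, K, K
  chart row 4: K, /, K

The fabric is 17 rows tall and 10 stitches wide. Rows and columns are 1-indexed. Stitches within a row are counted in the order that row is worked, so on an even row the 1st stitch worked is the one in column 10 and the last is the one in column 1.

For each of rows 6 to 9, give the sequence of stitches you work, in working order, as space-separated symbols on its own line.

Row 6: chart row 2, WS - tiled (columns 1-10): K K K K K K K K K K; work from column 10 back to 1 with K<->P swapped.
Row 7: chart row 3, RS - tile across columns 1-10 and work as-is.
Row 8: chart row 4, WS - tiled (columns 1-10): K / K K / K K / K K; work from column 10 back to 1 with K<->P swapped.
Row 9: chart row 1, RS - tile across columns 1-10 and work as-is.

Result:
P P P P P P P P P P
P K K P K K P K K P
P P / P P / P P / P
K P K K P K K P K K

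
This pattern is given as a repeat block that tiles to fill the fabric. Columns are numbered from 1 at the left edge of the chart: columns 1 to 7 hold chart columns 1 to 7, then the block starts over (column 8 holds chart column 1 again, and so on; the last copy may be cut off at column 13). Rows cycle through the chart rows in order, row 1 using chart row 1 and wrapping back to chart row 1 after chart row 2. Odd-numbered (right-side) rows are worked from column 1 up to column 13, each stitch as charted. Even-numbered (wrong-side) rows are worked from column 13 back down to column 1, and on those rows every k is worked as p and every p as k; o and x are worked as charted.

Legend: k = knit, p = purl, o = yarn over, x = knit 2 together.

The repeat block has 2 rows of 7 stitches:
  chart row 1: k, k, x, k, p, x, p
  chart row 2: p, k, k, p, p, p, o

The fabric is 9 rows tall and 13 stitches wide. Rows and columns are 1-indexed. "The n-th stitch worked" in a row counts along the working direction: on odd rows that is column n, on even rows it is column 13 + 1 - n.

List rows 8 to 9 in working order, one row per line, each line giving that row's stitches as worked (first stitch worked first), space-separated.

Result:
k k k p p k o k k k p p k
k k x k p x p k k x k p x

Derivation:
Row 8: chart row 2, WS - tiled (columns 1-13): p k k p p p o p k k p p p; work from column 13 back to 1 with k<->p swapped.
Row 9: chart row 1, RS - tile across columns 1-13 and work as-is.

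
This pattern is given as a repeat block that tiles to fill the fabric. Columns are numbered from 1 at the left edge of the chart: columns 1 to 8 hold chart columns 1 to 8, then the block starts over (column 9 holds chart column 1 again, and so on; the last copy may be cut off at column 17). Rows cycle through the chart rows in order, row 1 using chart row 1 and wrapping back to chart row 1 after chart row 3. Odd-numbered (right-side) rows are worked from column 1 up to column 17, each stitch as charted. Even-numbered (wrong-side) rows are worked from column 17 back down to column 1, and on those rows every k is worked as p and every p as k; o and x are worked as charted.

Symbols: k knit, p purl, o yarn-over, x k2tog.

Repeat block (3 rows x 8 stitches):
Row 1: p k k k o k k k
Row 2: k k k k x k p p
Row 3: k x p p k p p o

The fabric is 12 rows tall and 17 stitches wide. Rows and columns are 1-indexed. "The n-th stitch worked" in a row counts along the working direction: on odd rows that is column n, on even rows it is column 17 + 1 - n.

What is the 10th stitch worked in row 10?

For row 10: chart row = ((10-1) mod 3) + 1 = 1; this is a WS (even) row.
Chart row 1 tiled across columns 1-17: p k k k o k k k p k k k o k k k p
WS row: flip the tiled sequence (start at column 17) and apply k<->p; o and x stay.
Row 10 as worked: k p p p o p p p k p p p o p p p k
Counting 10 along the worked row gives p.

Stitch:
p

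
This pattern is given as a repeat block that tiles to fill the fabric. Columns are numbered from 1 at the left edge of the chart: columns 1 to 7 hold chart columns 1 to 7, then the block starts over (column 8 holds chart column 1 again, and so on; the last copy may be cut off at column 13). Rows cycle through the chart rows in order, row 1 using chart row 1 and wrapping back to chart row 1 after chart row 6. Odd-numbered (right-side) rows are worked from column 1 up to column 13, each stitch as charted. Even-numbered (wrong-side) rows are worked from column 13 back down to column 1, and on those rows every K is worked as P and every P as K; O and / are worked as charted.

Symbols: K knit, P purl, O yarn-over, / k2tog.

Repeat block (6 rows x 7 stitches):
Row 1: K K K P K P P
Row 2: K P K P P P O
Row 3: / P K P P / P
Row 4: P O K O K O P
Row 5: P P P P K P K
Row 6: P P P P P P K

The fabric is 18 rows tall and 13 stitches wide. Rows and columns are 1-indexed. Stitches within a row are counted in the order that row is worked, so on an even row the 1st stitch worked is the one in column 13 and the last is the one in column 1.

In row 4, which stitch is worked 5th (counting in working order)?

Row 4 uses chart row ((4-1) mod 6)+1 = 4. Row 4 is even, so WS.
Chart row 4 tiled across columns 1-13: P O K O K O P P O K O K O
Wrong side: read the tiled row from column 13 down to 1 and exchange K with P (leave O, /).
Row 4 as worked: O P O P O K K O P O P O K
Stitch 5 in working order -> O

== STITCH ==
O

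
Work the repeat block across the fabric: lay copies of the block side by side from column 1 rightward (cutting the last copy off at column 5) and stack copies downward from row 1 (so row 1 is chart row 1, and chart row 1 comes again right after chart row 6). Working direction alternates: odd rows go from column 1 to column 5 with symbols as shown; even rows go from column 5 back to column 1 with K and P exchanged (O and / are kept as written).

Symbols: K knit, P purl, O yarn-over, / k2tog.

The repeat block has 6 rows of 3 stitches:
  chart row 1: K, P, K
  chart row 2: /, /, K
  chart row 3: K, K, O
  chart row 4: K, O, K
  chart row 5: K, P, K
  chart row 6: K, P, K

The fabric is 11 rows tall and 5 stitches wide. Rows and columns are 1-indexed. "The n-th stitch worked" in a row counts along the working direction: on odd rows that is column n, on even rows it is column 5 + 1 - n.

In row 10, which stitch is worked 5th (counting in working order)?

Stitch:
P

Derivation:
Row 10 uses chart row ((10-1) mod 6)+1 = 4. Row 10 is even, so WS.
Chart row 4 tiled across columns 1-5: K O K K O
Wrong side: read the tiled row from column 5 down to 1 and exchange K with P (leave O, /).
Row 10 as worked: O P P O P
Stitch 5 in working order -> P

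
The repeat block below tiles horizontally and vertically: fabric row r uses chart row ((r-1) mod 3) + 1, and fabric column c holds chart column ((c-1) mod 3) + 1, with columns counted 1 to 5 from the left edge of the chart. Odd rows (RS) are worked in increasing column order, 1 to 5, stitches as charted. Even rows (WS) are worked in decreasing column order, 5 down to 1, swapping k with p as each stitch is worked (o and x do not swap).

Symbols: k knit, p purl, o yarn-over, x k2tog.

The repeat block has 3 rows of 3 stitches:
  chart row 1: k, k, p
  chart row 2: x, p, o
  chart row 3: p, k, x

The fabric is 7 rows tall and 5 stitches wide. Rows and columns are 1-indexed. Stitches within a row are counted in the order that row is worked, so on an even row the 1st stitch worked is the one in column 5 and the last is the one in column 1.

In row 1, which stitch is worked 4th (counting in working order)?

Result:
k

Derivation:
Row 1: (1-1) mod 3 = 0, so use chart row 1. Odd row -> RS.
Chart row 1 tiled across columns 1-5: k k p k k
RS row: no reversal, no swap; stitch n worked = column n.
Stitch 4 in working order -> k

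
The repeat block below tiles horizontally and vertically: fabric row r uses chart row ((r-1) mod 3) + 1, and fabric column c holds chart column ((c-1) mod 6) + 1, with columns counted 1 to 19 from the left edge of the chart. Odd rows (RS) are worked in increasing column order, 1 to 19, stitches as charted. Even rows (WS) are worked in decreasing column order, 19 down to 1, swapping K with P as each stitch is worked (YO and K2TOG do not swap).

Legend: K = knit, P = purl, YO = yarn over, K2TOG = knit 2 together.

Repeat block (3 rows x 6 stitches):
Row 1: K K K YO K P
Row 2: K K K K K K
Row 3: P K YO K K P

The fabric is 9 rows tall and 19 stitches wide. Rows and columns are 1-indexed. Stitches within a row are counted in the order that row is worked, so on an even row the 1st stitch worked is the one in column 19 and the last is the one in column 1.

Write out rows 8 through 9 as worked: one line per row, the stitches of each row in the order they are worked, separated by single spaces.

Result:
P P P P P P P P P P P P P P P P P P P
P K YO K K P P K YO K K P P K YO K K P P

Derivation:
Row 8: chart row 2, WS - tiled (columns 1-19): K K K K K K K K K K K K K K K K K K K; work from column 19 back to 1 with K<->P swapped.
Row 9: chart row 3, RS - tile across columns 1-19 and work as-is.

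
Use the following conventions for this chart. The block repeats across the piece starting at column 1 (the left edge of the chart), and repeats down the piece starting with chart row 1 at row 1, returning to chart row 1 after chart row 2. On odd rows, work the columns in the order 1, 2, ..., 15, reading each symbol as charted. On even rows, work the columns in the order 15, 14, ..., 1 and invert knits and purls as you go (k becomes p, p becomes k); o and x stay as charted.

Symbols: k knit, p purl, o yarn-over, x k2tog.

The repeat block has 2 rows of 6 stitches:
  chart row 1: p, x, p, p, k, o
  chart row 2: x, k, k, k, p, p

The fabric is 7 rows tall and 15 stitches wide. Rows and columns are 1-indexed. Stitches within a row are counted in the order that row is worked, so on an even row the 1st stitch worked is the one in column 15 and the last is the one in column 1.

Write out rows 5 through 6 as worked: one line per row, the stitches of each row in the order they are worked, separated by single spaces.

Rows as worked:
p x p p k o p x p p k o p x p
p p x k k p p p x k k p p p x

Derivation:
Row 5: chart row 1, RS - tile across columns 1-15 and work as-is.
Row 6: chart row 2, WS - tiled (columns 1-15): x k k k p p x k k k p p x k k; work from column 15 back to 1 with k<->p swapped.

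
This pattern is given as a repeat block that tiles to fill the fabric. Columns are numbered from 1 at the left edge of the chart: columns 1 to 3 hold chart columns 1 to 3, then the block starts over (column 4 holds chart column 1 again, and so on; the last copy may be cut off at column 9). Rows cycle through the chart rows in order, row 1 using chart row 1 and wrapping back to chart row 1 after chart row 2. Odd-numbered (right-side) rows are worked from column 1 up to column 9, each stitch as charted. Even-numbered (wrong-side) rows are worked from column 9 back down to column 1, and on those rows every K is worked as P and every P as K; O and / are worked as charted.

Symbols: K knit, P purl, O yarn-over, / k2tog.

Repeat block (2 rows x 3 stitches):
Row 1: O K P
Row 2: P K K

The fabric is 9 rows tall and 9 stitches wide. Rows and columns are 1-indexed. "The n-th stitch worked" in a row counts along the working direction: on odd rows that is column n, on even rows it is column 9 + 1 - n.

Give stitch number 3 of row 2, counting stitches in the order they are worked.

For row 2: chart row = ((2-1) mod 2) + 1 = 2; this is a WS (even) row.
Chart row 2 tiled across columns 1-9: P K K P K K P K K
WS: work from column 9 back to column 1 (reverse the tiled row), swapping K<->P (O and / unchanged).
Row 2 as worked: P P K P P K P P K
The 3rd stitch worked is K.

Result:
K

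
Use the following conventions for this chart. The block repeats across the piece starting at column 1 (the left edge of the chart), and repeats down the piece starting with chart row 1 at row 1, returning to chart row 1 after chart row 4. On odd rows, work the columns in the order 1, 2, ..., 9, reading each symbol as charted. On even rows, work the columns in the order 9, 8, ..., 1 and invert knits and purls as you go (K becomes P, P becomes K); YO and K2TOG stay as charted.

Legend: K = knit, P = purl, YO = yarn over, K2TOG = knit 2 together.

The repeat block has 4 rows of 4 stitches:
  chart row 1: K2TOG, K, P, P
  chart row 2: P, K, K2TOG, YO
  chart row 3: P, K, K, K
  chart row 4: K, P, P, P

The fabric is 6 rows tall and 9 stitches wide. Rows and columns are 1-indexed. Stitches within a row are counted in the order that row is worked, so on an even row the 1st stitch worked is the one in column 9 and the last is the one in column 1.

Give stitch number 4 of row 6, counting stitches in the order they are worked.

Row 6 uses chart row ((6-1) mod 4)+1 = 2. Row 6 is even, so WS.
Chart row 2 tiled across columns 1-9: P K K2TOG YO P K K2TOG YO P
Wrong side: read the tiled row from column 9 down to 1 and exchange K with P (leave YO, K2TOG).
Row 6 as worked: K YO K2TOG P K YO K2TOG P K
Stitch 4 in working order -> P

== STITCH ==
P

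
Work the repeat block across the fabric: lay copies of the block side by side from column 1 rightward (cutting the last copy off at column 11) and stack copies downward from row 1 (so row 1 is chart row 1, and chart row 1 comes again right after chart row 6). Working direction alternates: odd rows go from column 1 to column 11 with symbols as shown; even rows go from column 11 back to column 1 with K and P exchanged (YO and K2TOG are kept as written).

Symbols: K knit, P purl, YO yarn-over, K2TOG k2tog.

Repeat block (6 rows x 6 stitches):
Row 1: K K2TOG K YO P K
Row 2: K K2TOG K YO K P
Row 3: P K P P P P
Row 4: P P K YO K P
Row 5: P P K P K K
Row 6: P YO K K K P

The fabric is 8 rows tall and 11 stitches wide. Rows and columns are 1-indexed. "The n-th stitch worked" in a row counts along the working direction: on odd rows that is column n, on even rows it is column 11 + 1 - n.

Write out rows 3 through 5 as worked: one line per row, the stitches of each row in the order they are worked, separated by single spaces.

Result:
P K P P P P P K P P P
P YO P K K K P YO P K K
P P K P K K P P K P K

Derivation:
Row 3: chart row 3, RS - tile across columns 1-11 and work as-is.
Row 4: chart row 4, WS - tiled (columns 1-11): P P K YO K P P P K YO K; work from column 11 back to 1 with K<->P swapped.
Row 5: chart row 5, RS - tile across columns 1-11 and work as-is.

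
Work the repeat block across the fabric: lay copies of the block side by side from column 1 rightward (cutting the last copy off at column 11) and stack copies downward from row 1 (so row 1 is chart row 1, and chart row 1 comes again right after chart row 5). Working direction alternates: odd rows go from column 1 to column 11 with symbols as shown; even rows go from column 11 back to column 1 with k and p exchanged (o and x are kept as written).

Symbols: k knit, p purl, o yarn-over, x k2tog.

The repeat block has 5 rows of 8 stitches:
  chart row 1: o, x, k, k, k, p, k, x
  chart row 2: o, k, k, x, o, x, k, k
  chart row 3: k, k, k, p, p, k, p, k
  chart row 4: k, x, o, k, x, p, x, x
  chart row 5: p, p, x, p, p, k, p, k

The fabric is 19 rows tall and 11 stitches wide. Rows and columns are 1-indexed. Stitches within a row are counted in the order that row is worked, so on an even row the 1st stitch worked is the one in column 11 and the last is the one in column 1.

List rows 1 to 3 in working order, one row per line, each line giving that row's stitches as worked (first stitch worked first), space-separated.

Rows as worked:
o x k k k p k x o x k
p p o p p x o x p p o
k k k p p k p k k k k

Derivation:
Row 1: chart row 1, RS - tile across columns 1-11 and work as-is.
Row 2: chart row 2, WS - tiled (columns 1-11): o k k x o x k k o k k; work from column 11 back to 1 with k<->p swapped.
Row 3: chart row 3, RS - tile across columns 1-11 and work as-is.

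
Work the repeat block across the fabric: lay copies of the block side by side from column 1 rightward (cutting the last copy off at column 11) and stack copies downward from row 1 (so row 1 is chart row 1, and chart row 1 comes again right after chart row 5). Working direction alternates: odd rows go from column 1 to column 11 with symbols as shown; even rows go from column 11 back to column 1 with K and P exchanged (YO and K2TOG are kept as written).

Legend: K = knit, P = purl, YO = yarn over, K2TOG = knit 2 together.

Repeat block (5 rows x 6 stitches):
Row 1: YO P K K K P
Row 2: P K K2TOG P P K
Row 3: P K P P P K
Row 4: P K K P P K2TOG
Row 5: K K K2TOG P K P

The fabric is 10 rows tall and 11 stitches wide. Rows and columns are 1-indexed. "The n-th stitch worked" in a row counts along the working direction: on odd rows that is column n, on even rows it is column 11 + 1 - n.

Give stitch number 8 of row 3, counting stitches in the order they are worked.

Stitch:
K

Derivation:
For row 3: chart row = ((3-1) mod 5) + 1 = 3; this is a RS (odd) row.
Chart row 3 tiled across columns 1-11: P K P P P K P K P P P
Right side: take the tiled row as-is (worked left to right from column 1).
Stitch 8 in working order -> K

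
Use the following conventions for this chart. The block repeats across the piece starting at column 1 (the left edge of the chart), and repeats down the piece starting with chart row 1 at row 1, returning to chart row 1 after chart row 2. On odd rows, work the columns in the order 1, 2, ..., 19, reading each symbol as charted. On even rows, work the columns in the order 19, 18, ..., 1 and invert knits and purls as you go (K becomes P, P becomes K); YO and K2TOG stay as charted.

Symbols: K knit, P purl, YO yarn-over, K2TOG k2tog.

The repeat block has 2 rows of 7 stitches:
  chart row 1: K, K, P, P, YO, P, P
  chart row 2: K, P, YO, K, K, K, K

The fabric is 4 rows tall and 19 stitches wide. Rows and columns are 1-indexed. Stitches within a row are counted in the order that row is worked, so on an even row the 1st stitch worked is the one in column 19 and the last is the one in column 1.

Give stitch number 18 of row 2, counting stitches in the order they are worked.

Row 2 uses chart row ((2-1) mod 2)+1 = 2. Row 2 is even, so WS.
Chart row 2 tiled across columns 1-19: K P YO K K K K K P YO K K K K K P YO K K
Wrong side: read the tiled row from column 19 down to 1 and exchange K with P (leave YO, K2TOG).
Row 2 as worked: P P YO K P P P P P YO K P P P P P YO K P
Counting 18 along the worked row gives K.

Stitch:
K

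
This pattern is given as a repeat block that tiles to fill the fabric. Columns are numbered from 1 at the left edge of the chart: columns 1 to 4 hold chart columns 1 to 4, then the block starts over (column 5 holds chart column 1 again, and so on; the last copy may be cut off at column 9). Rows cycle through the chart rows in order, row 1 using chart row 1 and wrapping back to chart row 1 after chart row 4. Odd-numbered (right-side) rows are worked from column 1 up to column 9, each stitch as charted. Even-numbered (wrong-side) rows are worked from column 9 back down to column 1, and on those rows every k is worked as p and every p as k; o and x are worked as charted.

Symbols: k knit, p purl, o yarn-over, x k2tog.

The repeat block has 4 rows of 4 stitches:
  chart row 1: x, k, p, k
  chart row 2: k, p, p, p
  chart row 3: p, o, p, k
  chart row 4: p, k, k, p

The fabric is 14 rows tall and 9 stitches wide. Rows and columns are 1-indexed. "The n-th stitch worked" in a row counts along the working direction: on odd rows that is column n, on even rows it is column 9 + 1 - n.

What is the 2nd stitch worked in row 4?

== STITCH ==
k

Derivation:
For row 4: chart row = ((4-1) mod 4) + 1 = 4; this is a WS (even) row.
Chart row 4 tiled across columns 1-9: p k k p p k k p p
WS row: flip the tiled sequence (start at column 9) and apply k<->p; o and x stay.
Row 4 as worked: k k p p k k p p k
Counting 2 along the worked row gives k.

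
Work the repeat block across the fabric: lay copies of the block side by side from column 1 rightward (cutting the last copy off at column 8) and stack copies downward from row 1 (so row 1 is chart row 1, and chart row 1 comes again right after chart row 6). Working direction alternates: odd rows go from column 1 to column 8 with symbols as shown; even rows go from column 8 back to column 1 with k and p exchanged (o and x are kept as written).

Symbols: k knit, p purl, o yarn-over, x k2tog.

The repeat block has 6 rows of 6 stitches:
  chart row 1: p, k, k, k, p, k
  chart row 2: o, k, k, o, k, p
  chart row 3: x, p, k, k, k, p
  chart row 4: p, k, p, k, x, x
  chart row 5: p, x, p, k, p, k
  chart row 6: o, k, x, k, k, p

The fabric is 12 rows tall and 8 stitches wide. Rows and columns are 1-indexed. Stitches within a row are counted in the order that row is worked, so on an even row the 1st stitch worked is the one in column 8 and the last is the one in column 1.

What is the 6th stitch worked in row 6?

Row 6: (6-1) mod 6 = 5, so use chart row 6. Even row -> WS.
Chart row 6 tiled across columns 1-8: o k x k k p o k
WS row: flip the tiled sequence (start at column 8) and apply k<->p; o and x stay.
Row 6 as worked: p o k p p x p o
The 6th stitch worked is x.

== STITCH ==
x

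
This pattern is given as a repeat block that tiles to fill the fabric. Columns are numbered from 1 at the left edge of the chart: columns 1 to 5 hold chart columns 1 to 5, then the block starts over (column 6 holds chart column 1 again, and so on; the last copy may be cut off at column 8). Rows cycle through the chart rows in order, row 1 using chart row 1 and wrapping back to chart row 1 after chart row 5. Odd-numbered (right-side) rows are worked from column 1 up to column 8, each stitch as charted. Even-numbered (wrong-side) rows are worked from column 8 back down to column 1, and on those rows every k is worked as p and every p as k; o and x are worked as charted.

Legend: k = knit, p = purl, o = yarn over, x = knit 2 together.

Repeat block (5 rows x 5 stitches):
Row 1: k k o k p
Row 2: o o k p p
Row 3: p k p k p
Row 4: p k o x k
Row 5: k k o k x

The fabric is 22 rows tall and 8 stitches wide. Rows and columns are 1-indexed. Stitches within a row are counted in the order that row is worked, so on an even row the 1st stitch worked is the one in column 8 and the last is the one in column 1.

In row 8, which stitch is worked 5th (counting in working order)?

Result:
p

Derivation:
For row 8: chart row = ((8-1) mod 5) + 1 = 3; this is a WS (even) row.
Chart row 3 tiled across columns 1-8: p k p k p p k p
WS: work from column 8 back to column 1 (reverse the tiled row), swapping k<->p (o and x unchanged).
Row 8 as worked: k p k k p k p k
Stitch 5 in working order -> p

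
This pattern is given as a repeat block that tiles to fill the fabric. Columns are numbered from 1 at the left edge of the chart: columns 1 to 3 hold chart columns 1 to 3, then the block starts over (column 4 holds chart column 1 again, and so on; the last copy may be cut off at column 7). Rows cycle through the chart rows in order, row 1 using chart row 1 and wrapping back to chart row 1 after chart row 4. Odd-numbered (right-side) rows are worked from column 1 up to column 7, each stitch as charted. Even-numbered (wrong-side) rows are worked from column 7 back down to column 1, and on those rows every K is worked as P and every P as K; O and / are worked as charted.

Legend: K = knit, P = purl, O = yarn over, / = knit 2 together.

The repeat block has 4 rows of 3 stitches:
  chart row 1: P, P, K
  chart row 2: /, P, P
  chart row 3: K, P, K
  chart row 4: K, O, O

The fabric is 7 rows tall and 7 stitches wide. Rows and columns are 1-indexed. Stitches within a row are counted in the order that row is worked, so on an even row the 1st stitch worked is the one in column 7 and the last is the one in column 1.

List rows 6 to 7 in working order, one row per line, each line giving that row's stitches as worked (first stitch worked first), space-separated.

== ROWS AS WORKED ==
/ K K / K K /
K P K K P K K

Derivation:
Row 6: chart row 2, WS - tiled (columns 1-7): / P P / P P /; work from column 7 back to 1 with K<->P swapped.
Row 7: chart row 3, RS - tile across columns 1-7 and work as-is.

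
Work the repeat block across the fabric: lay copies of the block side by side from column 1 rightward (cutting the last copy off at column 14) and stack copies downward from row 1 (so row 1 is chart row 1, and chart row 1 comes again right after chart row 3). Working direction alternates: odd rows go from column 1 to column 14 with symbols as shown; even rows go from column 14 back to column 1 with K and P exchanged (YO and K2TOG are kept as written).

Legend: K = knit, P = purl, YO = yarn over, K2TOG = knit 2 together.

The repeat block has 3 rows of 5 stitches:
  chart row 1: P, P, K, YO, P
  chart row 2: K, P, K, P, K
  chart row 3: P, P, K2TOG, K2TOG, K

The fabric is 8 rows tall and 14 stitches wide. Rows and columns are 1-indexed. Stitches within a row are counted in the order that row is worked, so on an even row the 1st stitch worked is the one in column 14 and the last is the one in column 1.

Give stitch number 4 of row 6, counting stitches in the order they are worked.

For row 6: chart row = ((6-1) mod 3) + 1 = 3; this is a WS (even) row.
Chart row 3 tiled across columns 1-14: P P K2TOG K2TOG K P P K2TOG K2TOG K P P K2TOG K2TOG
WS: work from column 14 back to column 1 (reverse the tiled row), swapping K<->P (YO and K2TOG unchanged).
Row 6 as worked: K2TOG K2TOG K K P K2TOG K2TOG K K P K2TOG K2TOG K K
The 4th stitch worked is K.

Result:
K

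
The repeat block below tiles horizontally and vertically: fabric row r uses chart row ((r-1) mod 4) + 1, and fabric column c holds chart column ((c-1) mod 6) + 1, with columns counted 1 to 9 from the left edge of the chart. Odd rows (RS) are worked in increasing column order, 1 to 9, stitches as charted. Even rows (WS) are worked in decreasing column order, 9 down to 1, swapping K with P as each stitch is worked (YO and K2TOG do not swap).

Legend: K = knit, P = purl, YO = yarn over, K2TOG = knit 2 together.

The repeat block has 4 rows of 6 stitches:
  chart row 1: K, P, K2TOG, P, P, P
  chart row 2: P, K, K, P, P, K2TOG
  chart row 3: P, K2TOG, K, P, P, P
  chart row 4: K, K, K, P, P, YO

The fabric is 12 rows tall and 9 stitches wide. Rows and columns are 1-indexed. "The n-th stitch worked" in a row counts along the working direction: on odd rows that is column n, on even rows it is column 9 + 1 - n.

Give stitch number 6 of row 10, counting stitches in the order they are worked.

Row 10: (10-1) mod 4 = 1, so use chart row 2. Even row -> WS.
Chart row 2 tiled across columns 1-9: P K K P P K2TOG P K K
Wrong side: read the tiled row from column 9 down to 1 and exchange K with P (leave YO, K2TOG).
Row 10 as worked: P P K K2TOG K K P P K
Counting 6 along the worked row gives K.

== STITCH ==
K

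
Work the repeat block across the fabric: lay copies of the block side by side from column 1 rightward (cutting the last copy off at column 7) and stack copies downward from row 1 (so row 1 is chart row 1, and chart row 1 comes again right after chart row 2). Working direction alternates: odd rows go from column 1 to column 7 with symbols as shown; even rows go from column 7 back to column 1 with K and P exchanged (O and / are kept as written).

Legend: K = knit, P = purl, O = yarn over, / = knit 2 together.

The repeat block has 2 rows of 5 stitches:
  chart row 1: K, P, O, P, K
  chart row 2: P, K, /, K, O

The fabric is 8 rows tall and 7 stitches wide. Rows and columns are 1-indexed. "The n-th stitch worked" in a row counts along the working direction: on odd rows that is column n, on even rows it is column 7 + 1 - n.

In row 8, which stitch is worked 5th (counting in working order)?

Row 8: (8-1) mod 2 = 1, so use chart row 2. Even row -> WS.
Chart row 2 tiled across columns 1-7: P K / K O P K
WS row: flip the tiled sequence (start at column 7) and apply K<->P; O and / stay.
Row 8 as worked: P K O P / P K
Stitch 5 in working order -> /

Result:
/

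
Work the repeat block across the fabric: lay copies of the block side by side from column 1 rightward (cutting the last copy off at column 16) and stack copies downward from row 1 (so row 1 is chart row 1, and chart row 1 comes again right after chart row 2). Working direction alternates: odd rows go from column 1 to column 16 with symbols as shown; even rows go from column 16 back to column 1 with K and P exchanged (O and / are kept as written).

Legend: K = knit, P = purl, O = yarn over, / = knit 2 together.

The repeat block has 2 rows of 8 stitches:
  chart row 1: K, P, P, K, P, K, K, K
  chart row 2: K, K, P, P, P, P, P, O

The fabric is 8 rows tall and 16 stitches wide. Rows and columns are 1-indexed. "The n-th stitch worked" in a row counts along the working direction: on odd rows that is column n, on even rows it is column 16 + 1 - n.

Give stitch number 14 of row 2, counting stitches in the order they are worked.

Stitch:
K

Derivation:
Row 2: (2-1) mod 2 = 1, so use chart row 2. Even row -> WS.
Chart row 2 tiled across columns 1-16: K K P P P P P O K K P P P P P O
Wrong side: read the tiled row from column 16 down to 1 and exchange K with P (leave O, /).
Row 2 as worked: O K K K K K P P O K K K K K P P
Stitch 14 in working order -> K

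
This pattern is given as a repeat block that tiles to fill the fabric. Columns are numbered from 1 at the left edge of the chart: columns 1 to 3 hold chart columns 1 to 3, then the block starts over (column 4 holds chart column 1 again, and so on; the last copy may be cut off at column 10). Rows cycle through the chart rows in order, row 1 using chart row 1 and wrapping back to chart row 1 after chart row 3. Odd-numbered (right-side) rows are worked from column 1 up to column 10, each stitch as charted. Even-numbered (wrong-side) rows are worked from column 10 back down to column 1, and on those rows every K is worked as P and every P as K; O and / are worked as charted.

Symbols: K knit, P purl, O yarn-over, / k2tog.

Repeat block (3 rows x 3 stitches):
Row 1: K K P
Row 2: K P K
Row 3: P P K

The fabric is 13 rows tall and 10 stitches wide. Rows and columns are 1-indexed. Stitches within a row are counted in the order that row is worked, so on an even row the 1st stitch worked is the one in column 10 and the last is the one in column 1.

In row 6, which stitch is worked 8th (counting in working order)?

== STITCH ==
P

Derivation:
Row 6 uses chart row ((6-1) mod 3)+1 = 3. Row 6 is even, so WS.
Chart row 3 tiled across columns 1-10: P P K P P K P P K P
WS row: flip the tiled sequence (start at column 10) and apply K<->P; O and / stay.
Row 6 as worked: K P K K P K K P K K
Counting 8 along the worked row gives P.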